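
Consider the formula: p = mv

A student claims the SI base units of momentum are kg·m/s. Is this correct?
Units of each symbol in p = mv:
  m (mass): kg
  v (velocity): m/s

Multiplying the contributions: [kg] · [m/s]
Adding exponents of each base unit: kg: 1, m: 1, s: -1
SI base units of momentum: kg·m/s

The claimed units kg·m/s match the derived units, so the claim is correct.

Answer: Yes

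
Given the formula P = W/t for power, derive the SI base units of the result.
Units of each symbol in P = W/t:
  W (work): kg·m²/s²
  t (time): s  → in the denominator, contributes 1/s

Multiplying the contributions: [kg·m²/s²] · [1/s]
Adding exponents of each base unit: kg: 1, m: 2, s: -3
SI base units of power: kg·m²/s³

Answer: kg·m²/s³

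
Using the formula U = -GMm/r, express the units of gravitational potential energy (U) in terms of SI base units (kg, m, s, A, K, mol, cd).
Units of each symbol in U = -GMm/r:
  G (gravitational constant): m³/(kg·s²)
  M (mass): kg
  m (mass): kg
  r (distance): m  → in the denominator, contributes 1/m
  The minus sign does not affect the units.

Multiplying the contributions: [m³/(kg·s²)] · [kg] · [kg] · [1/m]
Adding exponents of each base unit: kg: 1, m: 2, s: -2
SI base units of gravitational potential energy: kg·m²/s²

Answer: kg·m²/s²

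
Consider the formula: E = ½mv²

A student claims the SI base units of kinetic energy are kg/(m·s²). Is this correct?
Units of each symbol in E = ½mv²:
  m (mass): kg
  v (speed): m/s  → to the power 2, contributes m²/s²
  The factor ½ is dimensionless.

Multiplying the contributions: [kg] · [m²/s²]
Adding exponents of each base unit: kg: 1, m: 2, s: -2
SI base units of kinetic energy: kg·m²/s²

The claimed units kg/(m·s²) (exponents kg: 1, m: -1, s: -2) do not match the derived units kg·m²/s² (exponents kg: 1, m: 2, s: -2), so the claim is incorrect.

Answer: No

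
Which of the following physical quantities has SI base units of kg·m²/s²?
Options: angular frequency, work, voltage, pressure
Checking the SI base units of each option:
  angular frequency (ω = 2πf): 1/s  ✗
  work (W = Fd): kg·m²/s²  ✓ matches
  voltage (V = IR): kg·m²/(s³·A)  ✗
  pressure (P = F/A): kg/(m·s²)  ✗

Only work has units kg·m²/s².

Answer: work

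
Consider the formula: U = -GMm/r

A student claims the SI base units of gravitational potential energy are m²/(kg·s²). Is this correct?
Units of each symbol in U = -GMm/r:
  G (gravitational constant): m³/(kg·s²)
  M (mass): kg
  m (mass): kg
  r (distance): m  → in the denominator, contributes 1/m
  The minus sign does not affect the units.

Multiplying the contributions: [m³/(kg·s²)] · [kg] · [kg] · [1/m]
Adding exponents of each base unit: kg: 1, m: 2, s: -2
SI base units of gravitational potential energy: kg·m²/s²

The claimed units m²/(kg·s²) (exponents kg: -1, m: 2, s: -2) do not match the derived units kg·m²/s² (exponents kg: 1, m: 2, s: -2), so the claim is incorrect.

Answer: No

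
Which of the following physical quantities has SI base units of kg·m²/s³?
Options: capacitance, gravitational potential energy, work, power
Checking the SI base units of each option:
  capacitance (C = Q/V): s⁴·A²/(kg·m²)  ✗
  gravitational potential energy (U = -GMm/r): kg·m²/s²  ✗
  work (W = Fd): kg·m²/s²  ✗
  power (P = W/t): kg·m²/s³  ✓ matches

Only power has units kg·m²/s³.

Answer: power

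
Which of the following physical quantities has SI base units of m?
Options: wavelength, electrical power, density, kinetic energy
Checking the SI base units of each option:
  wavelength (λ = v/f): m  ✓ matches
  electrical power (P = IV): kg·m²/s³  ✗
  density (ρ = m/V): kg/m³  ✗
  kinetic energy (E = ½mv²): kg·m²/s²  ✗

Only wavelength has units m.

Answer: wavelength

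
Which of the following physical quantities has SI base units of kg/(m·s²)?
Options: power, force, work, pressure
Checking the SI base units of each option:
  power (P = W/t): kg·m²/s³  ✗
  force (F = ma): kg·m/s²  ✗
  work (W = Fd): kg·m²/s²  ✗
  pressure (P = F/A): kg/(m·s²)  ✓ matches

Only pressure has units kg/(m·s²).

Answer: pressure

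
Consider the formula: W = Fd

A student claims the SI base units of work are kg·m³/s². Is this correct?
Units of each symbol in W = Fd:
  F (force): kg·m/s²
  d (displacement): m

Multiplying the contributions: [kg·m/s²] · [m]
Adding exponents of each base unit: kg: 1, m: 2, s: -2
SI base units of work: kg·m²/s²

The claimed units kg·m³/s² (exponents kg: 1, m: 3, s: -2) do not match the derived units kg·m²/s² (exponents kg: 1, m: 2, s: -2), so the claim is incorrect.

Answer: No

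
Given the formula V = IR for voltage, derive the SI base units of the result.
Units of each symbol in V = IR:
  I (current): A
  R (resistance, in ohms): kg·m²/(s³·A²)

Multiplying the contributions: [A] · [kg·m²/(s³·A²)]
Adding exponents of each base unit: kg: 1, m: 2, s: -3, A: -1
SI base units of voltage: kg·m²/(s³·A)

Answer: kg·m²/(s³·A)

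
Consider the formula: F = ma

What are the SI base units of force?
Units of each symbol in F = ma:
  m (mass): kg
  a (acceleration): m/s²

Multiplying the contributions: [kg] · [m/s²]
Adding exponents of each base unit: kg: 1, m: 1, s: -2
SI base units of force: kg·m/s²

Answer: kg·m/s²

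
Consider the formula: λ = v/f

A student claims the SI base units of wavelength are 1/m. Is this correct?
Units of each symbol in λ = v/f:
  v (wave speed): m/s
  f (frequency): 1/s  → in the denominator, contributes s

Multiplying the contributions: [m/s] · [s]
Adding exponents of each base unit: m: 1
SI base units of wavelength: m

The claimed units 1/m (exponents m: -1) do not match the derived units m (exponents m: 1), so the claim is incorrect.

Answer: No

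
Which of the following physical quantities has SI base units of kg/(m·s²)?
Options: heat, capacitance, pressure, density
Checking the SI base units of each option:
  heat (Q = mcΔT): kg·m²/s²  ✗
  capacitance (C = Q/V): s⁴·A²/(kg·m²)  ✗
  pressure (P = F/A): kg/(m·s²)  ✓ matches
  density (ρ = m/V): kg/m³  ✗

Only pressure has units kg/(m·s²).

Answer: pressure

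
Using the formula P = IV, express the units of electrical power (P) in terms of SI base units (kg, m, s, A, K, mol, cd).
Units of each symbol in P = IV:
  I (current): A
  V (voltage, in volts): kg·m²/(s³·A)

Multiplying the contributions: [A] · [kg·m²/(s³·A)]
Adding exponents of each base unit: kg: 1, m: 2, s: -3
SI base units of electrical power: kg·m²/s³

Answer: kg·m²/s³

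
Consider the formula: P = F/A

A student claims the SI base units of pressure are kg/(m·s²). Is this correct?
Units of each symbol in P = F/A:
  F (force): kg·m/s²
  A (area): m²  → in the denominator, contributes 1/m²

Multiplying the contributions: [kg·m/s²] · [1/m²]
Adding exponents of each base unit: kg: 1, m: -1, s: -2
SI base units of pressure: kg/(m·s²)

The claimed units kg/(m·s²) match the derived units, so the claim is correct.

Answer: Yes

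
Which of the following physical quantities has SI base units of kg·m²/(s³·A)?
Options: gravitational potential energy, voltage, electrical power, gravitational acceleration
Checking the SI base units of each option:
  gravitational potential energy (U = -GMm/r): kg·m²/s²  ✗
  voltage (V = IR): kg·m²/(s³·A)  ✓ matches
  electrical power (P = IV): kg·m²/s³  ✗
  gravitational acceleration (g = GM/r²): m/s²  ✗

Only voltage has units kg·m²/(s³·A).

Answer: voltage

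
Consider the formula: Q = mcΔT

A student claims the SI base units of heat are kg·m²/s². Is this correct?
Units of each symbol in Q = mcΔT:
  m (mass): kg
  c (specific heat capacity, in J/(kg·K)): m²/(s²·K)
  ΔT (temperature change): K

Multiplying the contributions: [kg] · [m²/(s²·K)] · [K]
Adding exponents of each base unit: kg: 1, m: 2, s: -2
SI base units of heat: kg·m²/s²

The claimed units kg·m²/s² match the derived units, so the claim is correct.

Answer: Yes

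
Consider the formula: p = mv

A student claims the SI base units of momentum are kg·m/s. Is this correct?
Units of each symbol in p = mv:
  m (mass): kg
  v (velocity): m/s

Multiplying the contributions: [kg] · [m/s]
Adding exponents of each base unit: kg: 1, m: 1, s: -1
SI base units of momentum: kg·m/s

The claimed units kg·m/s match the derived units, so the claim is correct.

Answer: Yes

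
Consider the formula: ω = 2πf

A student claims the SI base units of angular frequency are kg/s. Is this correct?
Units of each symbol in ω = 2πf:
  f (frequency): 1/s
  The factor 2π is dimensionless.

Multiplying the contributions: [1/s]
Adding exponents of each base unit: s: -1
SI base units of angular frequency: 1/s

The claimed units kg/s (exponents kg: 1, s: -1) do not match the derived units 1/s (exponents s: -1), so the claim is incorrect.

Answer: No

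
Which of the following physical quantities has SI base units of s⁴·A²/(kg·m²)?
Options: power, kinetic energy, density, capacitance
Checking the SI base units of each option:
  power (P = W/t): kg·m²/s³  ✗
  kinetic energy (E = ½mv²): kg·m²/s²  ✗
  density (ρ = m/V): kg/m³  ✗
  capacitance (C = Q/V): s⁴·A²/(kg·m²)  ✓ matches

Only capacitance has units s⁴·A²/(kg·m²).

Answer: capacitance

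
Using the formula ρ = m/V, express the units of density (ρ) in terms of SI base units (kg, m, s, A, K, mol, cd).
Units of each symbol in ρ = m/V:
  m (mass): kg
  V (volume): m³  → in the denominator, contributes 1/m³

Multiplying the contributions: [kg] · [1/m³]
Adding exponents of each base unit: kg: 1, m: -3
SI base units of density: kg/m³

Answer: kg/m³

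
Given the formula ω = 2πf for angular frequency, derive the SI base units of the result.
Units of each symbol in ω = 2πf:
  f (frequency): 1/s
  The factor 2π is dimensionless.

Multiplying the contributions: [1/s]
Adding exponents of each base unit: s: -1
SI base units of angular frequency: 1/s

Answer: 1/s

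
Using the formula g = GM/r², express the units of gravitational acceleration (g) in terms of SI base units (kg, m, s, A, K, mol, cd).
Units of each symbol in g = GM/r²:
  G (gravitational constant): m³/(kg·s²)
  M (mass): kg
  r (distance): m  → to the power 2 in the denominator, contributes 1/m²

Multiplying the contributions: [m³/(kg·s²)] · [kg] · [1/m²]
Adding exponents of each base unit: m: 1, s: -2
SI base units of gravitational acceleration: m/s²

Answer: m/s²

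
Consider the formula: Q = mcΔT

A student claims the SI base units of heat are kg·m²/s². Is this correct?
Units of each symbol in Q = mcΔT:
  m (mass): kg
  c (specific heat capacity, in J/(kg·K)): m²/(s²·K)
  ΔT (temperature change): K

Multiplying the contributions: [kg] · [m²/(s²·K)] · [K]
Adding exponents of each base unit: kg: 1, m: 2, s: -2
SI base units of heat: kg·m²/s²

The claimed units kg·m²/s² match the derived units, so the claim is correct.

Answer: Yes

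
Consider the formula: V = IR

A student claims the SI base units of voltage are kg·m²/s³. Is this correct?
Units of each symbol in V = IR:
  I (current): A
  R (resistance, in ohms): kg·m²/(s³·A²)

Multiplying the contributions: [A] · [kg·m²/(s³·A²)]
Adding exponents of each base unit: kg: 1, m: 2, s: -3, A: -1
SI base units of voltage: kg·m²/(s³·A)

The claimed units kg·m²/s³ (exponents kg: 1, m: 2, s: -3) do not match the derived units kg·m²/(s³·A) (exponents kg: 1, m: 2, s: -3, A: -1), so the claim is incorrect.

Answer: No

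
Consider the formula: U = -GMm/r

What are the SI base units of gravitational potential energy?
Units of each symbol in U = -GMm/r:
  G (gravitational constant): m³/(kg·s²)
  M (mass): kg
  m (mass): kg
  r (distance): m  → in the denominator, contributes 1/m
  The minus sign does not affect the units.

Multiplying the contributions: [m³/(kg·s²)] · [kg] · [kg] · [1/m]
Adding exponents of each base unit: kg: 1, m: 2, s: -2
SI base units of gravitational potential energy: kg·m²/s²

Answer: kg·m²/s²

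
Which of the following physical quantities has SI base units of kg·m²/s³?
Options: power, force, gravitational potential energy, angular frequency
Checking the SI base units of each option:
  power (P = W/t): kg·m²/s³  ✓ matches
  force (F = ma): kg·m/s²  ✗
  gravitational potential energy (U = -GMm/r): kg·m²/s²  ✗
  angular frequency (ω = 2πf): 1/s  ✗

Only power has units kg·m²/s³.

Answer: power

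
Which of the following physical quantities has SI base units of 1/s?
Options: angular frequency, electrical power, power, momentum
Checking the SI base units of each option:
  angular frequency (ω = 2πf): 1/s  ✓ matches
  electrical power (P = IV): kg·m²/s³  ✗
  power (P = W/t): kg·m²/s³  ✗
  momentum (p = mv): kg·m/s  ✗

Only angular frequency has units 1/s.

Answer: angular frequency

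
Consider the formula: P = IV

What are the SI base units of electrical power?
Units of each symbol in P = IV:
  I (current): A
  V (voltage, in volts): kg·m²/(s³·A)

Multiplying the contributions: [A] · [kg·m²/(s³·A)]
Adding exponents of each base unit: kg: 1, m: 2, s: -3
SI base units of electrical power: kg·m²/s³

Answer: kg·m²/s³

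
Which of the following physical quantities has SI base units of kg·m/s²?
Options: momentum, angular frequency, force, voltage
Checking the SI base units of each option:
  momentum (p = mv): kg·m/s  ✗
  angular frequency (ω = 2πf): 1/s  ✗
  force (F = ma): kg·m/s²  ✓ matches
  voltage (V = IR): kg·m²/(s³·A)  ✗

Only force has units kg·m/s².

Answer: force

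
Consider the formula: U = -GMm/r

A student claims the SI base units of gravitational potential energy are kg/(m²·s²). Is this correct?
Units of each symbol in U = -GMm/r:
  G (gravitational constant): m³/(kg·s²)
  M (mass): kg
  m (mass): kg
  r (distance): m  → in the denominator, contributes 1/m
  The minus sign does not affect the units.

Multiplying the contributions: [m³/(kg·s²)] · [kg] · [kg] · [1/m]
Adding exponents of each base unit: kg: 1, m: 2, s: -2
SI base units of gravitational potential energy: kg·m²/s²

The claimed units kg/(m²·s²) (exponents kg: 1, m: -2, s: -2) do not match the derived units kg·m²/s² (exponents kg: 1, m: 2, s: -2), so the claim is incorrect.

Answer: No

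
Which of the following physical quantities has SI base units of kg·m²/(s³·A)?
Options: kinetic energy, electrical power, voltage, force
Checking the SI base units of each option:
  kinetic energy (E = ½mv²): kg·m²/s²  ✗
  electrical power (P = IV): kg·m²/s³  ✗
  voltage (V = IR): kg·m²/(s³·A)  ✓ matches
  force (F = ma): kg·m/s²  ✗

Only voltage has units kg·m²/(s³·A).

Answer: voltage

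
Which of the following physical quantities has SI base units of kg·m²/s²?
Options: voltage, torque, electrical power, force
Checking the SI base units of each option:
  voltage (V = IR): kg·m²/(s³·A)  ✗
  torque (τ = Fr): kg·m²/s²  ✓ matches
  electrical power (P = IV): kg·m²/s³  ✗
  force (F = ma): kg·m/s²  ✗

Only torque has units kg·m²/s².

Answer: torque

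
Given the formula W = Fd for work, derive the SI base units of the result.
Units of each symbol in W = Fd:
  F (force): kg·m/s²
  d (displacement): m

Multiplying the contributions: [kg·m/s²] · [m]
Adding exponents of each base unit: kg: 1, m: 2, s: -2
SI base units of work: kg·m²/s²

Answer: kg·m²/s²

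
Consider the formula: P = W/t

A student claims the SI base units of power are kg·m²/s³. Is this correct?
Units of each symbol in P = W/t:
  W (work): kg·m²/s²
  t (time): s  → in the denominator, contributes 1/s

Multiplying the contributions: [kg·m²/s²] · [1/s]
Adding exponents of each base unit: kg: 1, m: 2, s: -3
SI base units of power: kg·m²/s³

The claimed units kg·m²/s³ match the derived units, so the claim is correct.

Answer: Yes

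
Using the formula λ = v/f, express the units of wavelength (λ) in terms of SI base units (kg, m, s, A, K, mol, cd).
Units of each symbol in λ = v/f:
  v (wave speed): m/s
  f (frequency): 1/s  → in the denominator, contributes s

Multiplying the contributions: [m/s] · [s]
Adding exponents of each base unit: m: 1
SI base units of wavelength: m

Answer: m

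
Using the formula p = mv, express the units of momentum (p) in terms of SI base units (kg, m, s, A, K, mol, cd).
Units of each symbol in p = mv:
  m (mass): kg
  v (velocity): m/s

Multiplying the contributions: [kg] · [m/s]
Adding exponents of each base unit: kg: 1, m: 1, s: -1
SI base units of momentum: kg·m/s

Answer: kg·m/s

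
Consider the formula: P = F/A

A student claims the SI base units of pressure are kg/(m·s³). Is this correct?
Units of each symbol in P = F/A:
  F (force): kg·m/s²
  A (area): m²  → in the denominator, contributes 1/m²

Multiplying the contributions: [kg·m/s²] · [1/m²]
Adding exponents of each base unit: kg: 1, m: -1, s: -2
SI base units of pressure: kg/(m·s²)

The claimed units kg/(m·s³) (exponents kg: 1, m: -1, s: -3) do not match the derived units kg/(m·s²) (exponents kg: 1, m: -1, s: -2), so the claim is incorrect.

Answer: No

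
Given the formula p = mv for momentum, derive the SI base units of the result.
Units of each symbol in p = mv:
  m (mass): kg
  v (velocity): m/s

Multiplying the contributions: [kg] · [m/s]
Adding exponents of each base unit: kg: 1, m: 1, s: -1
SI base units of momentum: kg·m/s

Answer: kg·m/s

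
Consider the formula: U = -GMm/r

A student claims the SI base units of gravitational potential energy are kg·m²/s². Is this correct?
Units of each symbol in U = -GMm/r:
  G (gravitational constant): m³/(kg·s²)
  M (mass): kg
  m (mass): kg
  r (distance): m  → in the denominator, contributes 1/m
  The minus sign does not affect the units.

Multiplying the contributions: [m³/(kg·s²)] · [kg] · [kg] · [1/m]
Adding exponents of each base unit: kg: 1, m: 2, s: -2
SI base units of gravitational potential energy: kg·m²/s²

The claimed units kg·m²/s² match the derived units, so the claim is correct.

Answer: Yes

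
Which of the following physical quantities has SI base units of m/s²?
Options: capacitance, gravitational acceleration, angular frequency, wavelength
Checking the SI base units of each option:
  capacitance (C = Q/V): s⁴·A²/(kg·m²)  ✗
  gravitational acceleration (g = GM/r²): m/s²  ✓ matches
  angular frequency (ω = 2πf): 1/s  ✗
  wavelength (λ = v/f): m  ✗

Only gravitational acceleration has units m/s².

Answer: gravitational acceleration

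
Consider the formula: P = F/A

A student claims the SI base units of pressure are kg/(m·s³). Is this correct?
Units of each symbol in P = F/A:
  F (force): kg·m/s²
  A (area): m²  → in the denominator, contributes 1/m²

Multiplying the contributions: [kg·m/s²] · [1/m²]
Adding exponents of each base unit: kg: 1, m: -1, s: -2
SI base units of pressure: kg/(m·s²)

The claimed units kg/(m·s³) (exponents kg: 1, m: -1, s: -3) do not match the derived units kg/(m·s²) (exponents kg: 1, m: -1, s: -2), so the claim is incorrect.

Answer: No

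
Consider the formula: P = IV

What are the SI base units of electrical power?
Units of each symbol in P = IV:
  I (current): A
  V (voltage, in volts): kg·m²/(s³·A)

Multiplying the contributions: [A] · [kg·m²/(s³·A)]
Adding exponents of each base unit: kg: 1, m: 2, s: -3
SI base units of electrical power: kg·m²/s³

Answer: kg·m²/s³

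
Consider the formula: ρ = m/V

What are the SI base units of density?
Units of each symbol in ρ = m/V:
  m (mass): kg
  V (volume): m³  → in the denominator, contributes 1/m³

Multiplying the contributions: [kg] · [1/m³]
Adding exponents of each base unit: kg: 1, m: -3
SI base units of density: kg/m³

Answer: kg/m³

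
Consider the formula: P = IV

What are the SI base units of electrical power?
Units of each symbol in P = IV:
  I (current): A
  V (voltage, in volts): kg·m²/(s³·A)

Multiplying the contributions: [A] · [kg·m²/(s³·A)]
Adding exponents of each base unit: kg: 1, m: 2, s: -3
SI base units of electrical power: kg·m²/s³

Answer: kg·m²/s³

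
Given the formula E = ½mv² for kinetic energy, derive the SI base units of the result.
Units of each symbol in E = ½mv²:
  m (mass): kg
  v (speed): m/s  → to the power 2, contributes m²/s²
  The factor ½ is dimensionless.

Multiplying the contributions: [kg] · [m²/s²]
Adding exponents of each base unit: kg: 1, m: 2, s: -2
SI base units of kinetic energy: kg·m²/s²

Answer: kg·m²/s²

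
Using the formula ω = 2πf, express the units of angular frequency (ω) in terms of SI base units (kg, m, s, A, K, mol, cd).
Units of each symbol in ω = 2πf:
  f (frequency): 1/s
  The factor 2π is dimensionless.

Multiplying the contributions: [1/s]
Adding exponents of each base unit: s: -1
SI base units of angular frequency: 1/s

Answer: 1/s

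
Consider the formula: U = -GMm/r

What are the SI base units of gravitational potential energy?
Units of each symbol in U = -GMm/r:
  G (gravitational constant): m³/(kg·s²)
  M (mass): kg
  m (mass): kg
  r (distance): m  → in the denominator, contributes 1/m
  The minus sign does not affect the units.

Multiplying the contributions: [m³/(kg·s²)] · [kg] · [kg] · [1/m]
Adding exponents of each base unit: kg: 1, m: 2, s: -2
SI base units of gravitational potential energy: kg·m²/s²

Answer: kg·m²/s²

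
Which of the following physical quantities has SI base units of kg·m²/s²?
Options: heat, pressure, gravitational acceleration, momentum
Checking the SI base units of each option:
  heat (Q = mcΔT): kg·m²/s²  ✓ matches
  pressure (P = F/A): kg/(m·s²)  ✗
  gravitational acceleration (g = GM/r²): m/s²  ✗
  momentum (p = mv): kg·m/s  ✗

Only heat has units kg·m²/s².

Answer: heat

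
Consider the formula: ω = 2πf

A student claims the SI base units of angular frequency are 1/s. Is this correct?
Units of each symbol in ω = 2πf:
  f (frequency): 1/s
  The factor 2π is dimensionless.

Multiplying the contributions: [1/s]
Adding exponents of each base unit: s: -1
SI base units of angular frequency: 1/s

The claimed units 1/s match the derived units, so the claim is correct.

Answer: Yes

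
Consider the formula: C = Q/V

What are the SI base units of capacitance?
Units of each symbol in C = Q/V:
  Q (charge, in coulombs): s·A
  V (voltage, in volts): kg·m²/(s³·A)  → in the denominator, contributes s³·A/(kg·m²)

Multiplying the contributions: [s·A] · [s³·A/(kg·m²)]
Adding exponents of each base unit: kg: -1, m: -2, s: 4, A: 2
SI base units of capacitance: s⁴·A²/(kg·m²)

Answer: s⁴·A²/(kg·m²)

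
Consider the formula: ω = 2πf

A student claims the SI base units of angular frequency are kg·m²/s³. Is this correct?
Units of each symbol in ω = 2πf:
  f (frequency): 1/s
  The factor 2π is dimensionless.

Multiplying the contributions: [1/s]
Adding exponents of each base unit: s: -1
SI base units of angular frequency: 1/s

The claimed units kg·m²/s³ (exponents kg: 1, m: 2, s: -3) do not match the derived units 1/s (exponents s: -1), so the claim is incorrect.

Answer: No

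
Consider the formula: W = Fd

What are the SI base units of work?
Units of each symbol in W = Fd:
  F (force): kg·m/s²
  d (displacement): m

Multiplying the contributions: [kg·m/s²] · [m]
Adding exponents of each base unit: kg: 1, m: 2, s: -2
SI base units of work: kg·m²/s²

Answer: kg·m²/s²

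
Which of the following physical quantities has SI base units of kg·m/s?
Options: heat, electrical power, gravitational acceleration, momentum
Checking the SI base units of each option:
  heat (Q = mcΔT): kg·m²/s²  ✗
  electrical power (P = IV): kg·m²/s³  ✗
  gravitational acceleration (g = GM/r²): m/s²  ✗
  momentum (p = mv): kg·m/s  ✓ matches

Only momentum has units kg·m/s.

Answer: momentum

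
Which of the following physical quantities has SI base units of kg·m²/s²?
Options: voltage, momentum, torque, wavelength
Checking the SI base units of each option:
  voltage (V = IR): kg·m²/(s³·A)  ✗
  momentum (p = mv): kg·m/s  ✗
  torque (τ = Fr): kg·m²/s²  ✓ matches
  wavelength (λ = v/f): m  ✗

Only torque has units kg·m²/s².

Answer: torque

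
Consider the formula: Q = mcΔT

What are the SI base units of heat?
Units of each symbol in Q = mcΔT:
  m (mass): kg
  c (specific heat capacity, in J/(kg·K)): m²/(s²·K)
  ΔT (temperature change): K

Multiplying the contributions: [kg] · [m²/(s²·K)] · [K]
Adding exponents of each base unit: kg: 1, m: 2, s: -2
SI base units of heat: kg·m²/s²

Answer: kg·m²/s²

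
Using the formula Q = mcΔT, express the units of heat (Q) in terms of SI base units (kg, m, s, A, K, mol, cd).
Units of each symbol in Q = mcΔT:
  m (mass): kg
  c (specific heat capacity, in J/(kg·K)): m²/(s²·K)
  ΔT (temperature change): K

Multiplying the contributions: [kg] · [m²/(s²·K)] · [K]
Adding exponents of each base unit: kg: 1, m: 2, s: -2
SI base units of heat: kg·m²/s²

Answer: kg·m²/s²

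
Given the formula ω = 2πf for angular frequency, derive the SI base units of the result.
Units of each symbol in ω = 2πf:
  f (frequency): 1/s
  The factor 2π is dimensionless.

Multiplying the contributions: [1/s]
Adding exponents of each base unit: s: -1
SI base units of angular frequency: 1/s

Answer: 1/s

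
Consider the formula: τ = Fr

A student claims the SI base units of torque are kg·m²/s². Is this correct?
Units of each symbol in τ = Fr:
  F (force): kg·m/s²
  r (lever arm): m

Multiplying the contributions: [kg·m/s²] · [m]
Adding exponents of each base unit: kg: 1, m: 2, s: -2
SI base units of torque: kg·m²/s²

The claimed units kg·m²/s² match the derived units, so the claim is correct.

Answer: Yes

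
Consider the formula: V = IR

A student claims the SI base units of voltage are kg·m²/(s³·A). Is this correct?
Units of each symbol in V = IR:
  I (current): A
  R (resistance, in ohms): kg·m²/(s³·A²)

Multiplying the contributions: [A] · [kg·m²/(s³·A²)]
Adding exponents of each base unit: kg: 1, m: 2, s: -3, A: -1
SI base units of voltage: kg·m²/(s³·A)

The claimed units kg·m²/(s³·A) match the derived units, so the claim is correct.

Answer: Yes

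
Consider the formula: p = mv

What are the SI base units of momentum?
Units of each symbol in p = mv:
  m (mass): kg
  v (velocity): m/s

Multiplying the contributions: [kg] · [m/s]
Adding exponents of each base unit: kg: 1, m: 1, s: -1
SI base units of momentum: kg·m/s

Answer: kg·m/s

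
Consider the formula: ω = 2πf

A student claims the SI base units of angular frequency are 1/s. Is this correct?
Units of each symbol in ω = 2πf:
  f (frequency): 1/s
  The factor 2π is dimensionless.

Multiplying the contributions: [1/s]
Adding exponents of each base unit: s: -1
SI base units of angular frequency: 1/s

The claimed units 1/s match the derived units, so the claim is correct.

Answer: Yes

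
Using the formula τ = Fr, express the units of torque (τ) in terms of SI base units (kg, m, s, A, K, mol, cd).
Units of each symbol in τ = Fr:
  F (force): kg·m/s²
  r (lever arm): m

Multiplying the contributions: [kg·m/s²] · [m]
Adding exponents of each base unit: kg: 1, m: 2, s: -2
SI base units of torque: kg·m²/s²

Answer: kg·m²/s²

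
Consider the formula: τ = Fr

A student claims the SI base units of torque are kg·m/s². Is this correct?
Units of each symbol in τ = Fr:
  F (force): kg·m/s²
  r (lever arm): m

Multiplying the contributions: [kg·m/s²] · [m]
Adding exponents of each base unit: kg: 1, m: 2, s: -2
SI base units of torque: kg·m²/s²

The claimed units kg·m/s² (exponents kg: 1, m: 1, s: -2) do not match the derived units kg·m²/s² (exponents kg: 1, m: 2, s: -2), so the claim is incorrect.

Answer: No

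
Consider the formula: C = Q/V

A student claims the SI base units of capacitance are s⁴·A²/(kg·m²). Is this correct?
Units of each symbol in C = Q/V:
  Q (charge, in coulombs): s·A
  V (voltage, in volts): kg·m²/(s³·A)  → in the denominator, contributes s³·A/(kg·m²)

Multiplying the contributions: [s·A] · [s³·A/(kg·m²)]
Adding exponents of each base unit: kg: -1, m: -2, s: 4, A: 2
SI base units of capacitance: s⁴·A²/(kg·m²)

The claimed units s⁴·A²/(kg·m²) match the derived units, so the claim is correct.

Answer: Yes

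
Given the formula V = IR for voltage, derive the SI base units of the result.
Units of each symbol in V = IR:
  I (current): A
  R (resistance, in ohms): kg·m²/(s³·A²)

Multiplying the contributions: [A] · [kg·m²/(s³·A²)]
Adding exponents of each base unit: kg: 1, m: 2, s: -3, A: -1
SI base units of voltage: kg·m²/(s³·A)

Answer: kg·m²/(s³·A)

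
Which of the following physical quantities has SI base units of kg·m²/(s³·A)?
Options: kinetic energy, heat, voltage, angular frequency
Checking the SI base units of each option:
  kinetic energy (E = ½mv²): kg·m²/s²  ✗
  heat (Q = mcΔT): kg·m²/s²  ✗
  voltage (V = IR): kg·m²/(s³·A)  ✓ matches
  angular frequency (ω = 2πf): 1/s  ✗

Only voltage has units kg·m²/(s³·A).

Answer: voltage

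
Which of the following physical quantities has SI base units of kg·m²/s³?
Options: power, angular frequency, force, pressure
Checking the SI base units of each option:
  power (P = W/t): kg·m²/s³  ✓ matches
  angular frequency (ω = 2πf): 1/s  ✗
  force (F = ma): kg·m/s²  ✗
  pressure (P = F/A): kg/(m·s²)  ✗

Only power has units kg·m²/s³.

Answer: power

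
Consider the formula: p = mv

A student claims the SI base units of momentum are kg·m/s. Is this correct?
Units of each symbol in p = mv:
  m (mass): kg
  v (velocity): m/s

Multiplying the contributions: [kg] · [m/s]
Adding exponents of each base unit: kg: 1, m: 1, s: -1
SI base units of momentum: kg·m/s

The claimed units kg·m/s match the derived units, so the claim is correct.

Answer: Yes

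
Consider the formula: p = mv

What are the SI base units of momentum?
Units of each symbol in p = mv:
  m (mass): kg
  v (velocity): m/s

Multiplying the contributions: [kg] · [m/s]
Adding exponents of each base unit: kg: 1, m: 1, s: -1
SI base units of momentum: kg·m/s

Answer: kg·m/s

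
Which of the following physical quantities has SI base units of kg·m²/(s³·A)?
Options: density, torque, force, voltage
Checking the SI base units of each option:
  density (ρ = m/V): kg/m³  ✗
  torque (τ = Fr): kg·m²/s²  ✗
  force (F = ma): kg·m/s²  ✗
  voltage (V = IR): kg·m²/(s³·A)  ✓ matches

Only voltage has units kg·m²/(s³·A).

Answer: voltage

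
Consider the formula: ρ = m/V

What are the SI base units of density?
Units of each symbol in ρ = m/V:
  m (mass): kg
  V (volume): m³  → in the denominator, contributes 1/m³

Multiplying the contributions: [kg] · [1/m³]
Adding exponents of each base unit: kg: 1, m: -3
SI base units of density: kg/m³

Answer: kg/m³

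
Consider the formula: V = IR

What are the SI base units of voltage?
Units of each symbol in V = IR:
  I (current): A
  R (resistance, in ohms): kg·m²/(s³·A²)

Multiplying the contributions: [A] · [kg·m²/(s³·A²)]
Adding exponents of each base unit: kg: 1, m: 2, s: -3, A: -1
SI base units of voltage: kg·m²/(s³·A)

Answer: kg·m²/(s³·A)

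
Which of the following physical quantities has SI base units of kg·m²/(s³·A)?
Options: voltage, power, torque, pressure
Checking the SI base units of each option:
  voltage (V = IR): kg·m²/(s³·A)  ✓ matches
  power (P = W/t): kg·m²/s³  ✗
  torque (τ = Fr): kg·m²/s²  ✗
  pressure (P = F/A): kg/(m·s²)  ✗

Only voltage has units kg·m²/(s³·A).

Answer: voltage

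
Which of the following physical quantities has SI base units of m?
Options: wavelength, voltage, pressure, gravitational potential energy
Checking the SI base units of each option:
  wavelength (λ = v/f): m  ✓ matches
  voltage (V = IR): kg·m²/(s³·A)  ✗
  pressure (P = F/A): kg/(m·s²)  ✗
  gravitational potential energy (U = -GMm/r): kg·m²/s²  ✗

Only wavelength has units m.

Answer: wavelength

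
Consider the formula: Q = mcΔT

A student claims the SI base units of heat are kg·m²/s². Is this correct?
Units of each symbol in Q = mcΔT:
  m (mass): kg
  c (specific heat capacity, in J/(kg·K)): m²/(s²·K)
  ΔT (temperature change): K

Multiplying the contributions: [kg] · [m²/(s²·K)] · [K]
Adding exponents of each base unit: kg: 1, m: 2, s: -2
SI base units of heat: kg·m²/s²

The claimed units kg·m²/s² match the derived units, so the claim is correct.

Answer: Yes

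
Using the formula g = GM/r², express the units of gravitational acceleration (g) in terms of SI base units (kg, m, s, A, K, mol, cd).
Units of each symbol in g = GM/r²:
  G (gravitational constant): m³/(kg·s²)
  M (mass): kg
  r (distance): m  → to the power 2 in the denominator, contributes 1/m²

Multiplying the contributions: [m³/(kg·s²)] · [kg] · [1/m²]
Adding exponents of each base unit: m: 1, s: -2
SI base units of gravitational acceleration: m/s²

Answer: m/s²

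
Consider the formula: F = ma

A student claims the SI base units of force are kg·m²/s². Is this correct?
Units of each symbol in F = ma:
  m (mass): kg
  a (acceleration): m/s²

Multiplying the contributions: [kg] · [m/s²]
Adding exponents of each base unit: kg: 1, m: 1, s: -2
SI base units of force: kg·m/s²

The claimed units kg·m²/s² (exponents kg: 1, m: 2, s: -2) do not match the derived units kg·m/s² (exponents kg: 1, m: 1, s: -2), so the claim is incorrect.

Answer: No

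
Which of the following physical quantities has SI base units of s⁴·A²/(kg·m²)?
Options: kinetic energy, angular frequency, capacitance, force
Checking the SI base units of each option:
  kinetic energy (E = ½mv²): kg·m²/s²  ✗
  angular frequency (ω = 2πf): 1/s  ✗
  capacitance (C = Q/V): s⁴·A²/(kg·m²)  ✓ matches
  force (F = ma): kg·m/s²  ✗

Only capacitance has units s⁴·A²/(kg·m²).

Answer: capacitance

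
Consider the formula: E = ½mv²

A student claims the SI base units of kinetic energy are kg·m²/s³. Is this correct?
Units of each symbol in E = ½mv²:
  m (mass): kg
  v (speed): m/s  → to the power 2, contributes m²/s²
  The factor ½ is dimensionless.

Multiplying the contributions: [kg] · [m²/s²]
Adding exponents of each base unit: kg: 1, m: 2, s: -2
SI base units of kinetic energy: kg·m²/s²

The claimed units kg·m²/s³ (exponents kg: 1, m: 2, s: -3) do not match the derived units kg·m²/s² (exponents kg: 1, m: 2, s: -2), so the claim is incorrect.

Answer: No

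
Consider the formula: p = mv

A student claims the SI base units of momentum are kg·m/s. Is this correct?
Units of each symbol in p = mv:
  m (mass): kg
  v (velocity): m/s

Multiplying the contributions: [kg] · [m/s]
Adding exponents of each base unit: kg: 1, m: 1, s: -1
SI base units of momentum: kg·m/s

The claimed units kg·m/s match the derived units, so the claim is correct.

Answer: Yes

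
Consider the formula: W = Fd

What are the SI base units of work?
Units of each symbol in W = Fd:
  F (force): kg·m/s²
  d (displacement): m

Multiplying the contributions: [kg·m/s²] · [m]
Adding exponents of each base unit: kg: 1, m: 2, s: -2
SI base units of work: kg·m²/s²

Answer: kg·m²/s²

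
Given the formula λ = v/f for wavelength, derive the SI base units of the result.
Units of each symbol in λ = v/f:
  v (wave speed): m/s
  f (frequency): 1/s  → in the denominator, contributes s

Multiplying the contributions: [m/s] · [s]
Adding exponents of each base unit: m: 1
SI base units of wavelength: m

Answer: m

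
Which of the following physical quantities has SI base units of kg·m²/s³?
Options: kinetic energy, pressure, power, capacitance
Checking the SI base units of each option:
  kinetic energy (E = ½mv²): kg·m²/s²  ✗
  pressure (P = F/A): kg/(m·s²)  ✗
  power (P = W/t): kg·m²/s³  ✓ matches
  capacitance (C = Q/V): s⁴·A²/(kg·m²)  ✗

Only power has units kg·m²/s³.

Answer: power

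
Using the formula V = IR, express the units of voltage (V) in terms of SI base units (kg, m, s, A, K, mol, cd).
Units of each symbol in V = IR:
  I (current): A
  R (resistance, in ohms): kg·m²/(s³·A²)

Multiplying the contributions: [A] · [kg·m²/(s³·A²)]
Adding exponents of each base unit: kg: 1, m: 2, s: -3, A: -1
SI base units of voltage: kg·m²/(s³·A)

Answer: kg·m²/(s³·A)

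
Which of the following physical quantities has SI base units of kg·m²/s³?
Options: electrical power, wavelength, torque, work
Checking the SI base units of each option:
  electrical power (P = IV): kg·m²/s³  ✓ matches
  wavelength (λ = v/f): m  ✗
  torque (τ = Fr): kg·m²/s²  ✗
  work (W = Fd): kg·m²/s²  ✗

Only electrical power has units kg·m²/s³.

Answer: electrical power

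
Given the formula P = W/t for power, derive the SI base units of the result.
Units of each symbol in P = W/t:
  W (work): kg·m²/s²
  t (time): s  → in the denominator, contributes 1/s

Multiplying the contributions: [kg·m²/s²] · [1/s]
Adding exponents of each base unit: kg: 1, m: 2, s: -3
SI base units of power: kg·m²/s³

Answer: kg·m²/s³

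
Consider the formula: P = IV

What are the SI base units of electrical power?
Units of each symbol in P = IV:
  I (current): A
  V (voltage, in volts): kg·m²/(s³·A)

Multiplying the contributions: [A] · [kg·m²/(s³·A)]
Adding exponents of each base unit: kg: 1, m: 2, s: -3
SI base units of electrical power: kg·m²/s³

Answer: kg·m²/s³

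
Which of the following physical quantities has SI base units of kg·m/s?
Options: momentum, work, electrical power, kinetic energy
Checking the SI base units of each option:
  momentum (p = mv): kg·m/s  ✓ matches
  work (W = Fd): kg·m²/s²  ✗
  electrical power (P = IV): kg·m²/s³  ✗
  kinetic energy (E = ½mv²): kg·m²/s²  ✗

Only momentum has units kg·m/s.

Answer: momentum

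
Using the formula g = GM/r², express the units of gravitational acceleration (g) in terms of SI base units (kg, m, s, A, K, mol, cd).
Units of each symbol in g = GM/r²:
  G (gravitational constant): m³/(kg·s²)
  M (mass): kg
  r (distance): m  → to the power 2 in the denominator, contributes 1/m²

Multiplying the contributions: [m³/(kg·s²)] · [kg] · [1/m²]
Adding exponents of each base unit: m: 1, s: -2
SI base units of gravitational acceleration: m/s²

Answer: m/s²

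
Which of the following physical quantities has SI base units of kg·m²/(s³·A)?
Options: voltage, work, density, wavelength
Checking the SI base units of each option:
  voltage (V = IR): kg·m²/(s³·A)  ✓ matches
  work (W = Fd): kg·m²/s²  ✗
  density (ρ = m/V): kg/m³  ✗
  wavelength (λ = v/f): m  ✗

Only voltage has units kg·m²/(s³·A).

Answer: voltage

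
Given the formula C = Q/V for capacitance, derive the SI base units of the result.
Units of each symbol in C = Q/V:
  Q (charge, in coulombs): s·A
  V (voltage, in volts): kg·m²/(s³·A)  → in the denominator, contributes s³·A/(kg·m²)

Multiplying the contributions: [s·A] · [s³·A/(kg·m²)]
Adding exponents of each base unit: kg: -1, m: -2, s: 4, A: 2
SI base units of capacitance: s⁴·A²/(kg·m²)

Answer: s⁴·A²/(kg·m²)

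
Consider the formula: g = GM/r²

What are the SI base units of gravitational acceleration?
Units of each symbol in g = GM/r²:
  G (gravitational constant): m³/(kg·s²)
  M (mass): kg
  r (distance): m  → to the power 2 in the denominator, contributes 1/m²

Multiplying the contributions: [m³/(kg·s²)] · [kg] · [1/m²]
Adding exponents of each base unit: m: 1, s: -2
SI base units of gravitational acceleration: m/s²

Answer: m/s²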